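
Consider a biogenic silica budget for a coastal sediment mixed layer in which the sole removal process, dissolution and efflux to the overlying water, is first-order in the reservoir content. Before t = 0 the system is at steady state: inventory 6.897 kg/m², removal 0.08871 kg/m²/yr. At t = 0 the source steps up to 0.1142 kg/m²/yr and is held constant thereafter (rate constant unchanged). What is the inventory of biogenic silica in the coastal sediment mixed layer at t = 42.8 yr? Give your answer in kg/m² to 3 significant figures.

7.74 kg/m²

Residence time τ = M₀/F₀ = 77.75 yr. The eventual steady state is M_∞ = M₀·(F₁/F₀) = 6.897 × 0.1142/0.08871 = 8.8788 kg/m².
The anomaly ΔM(t) = M(t) − M_∞ decays as ΔM₀·e^(−t/τ) with ΔM₀ = 6.897 − 8.8788 = −1.982 kg/m².
At t = 42.8 yr, e^(−t/τ) = e^(−0.5505) = 0.5767, so ΔM = −1.143 kg/m² and M = 8.8788 − 1.143 = 7.7360 kg/m².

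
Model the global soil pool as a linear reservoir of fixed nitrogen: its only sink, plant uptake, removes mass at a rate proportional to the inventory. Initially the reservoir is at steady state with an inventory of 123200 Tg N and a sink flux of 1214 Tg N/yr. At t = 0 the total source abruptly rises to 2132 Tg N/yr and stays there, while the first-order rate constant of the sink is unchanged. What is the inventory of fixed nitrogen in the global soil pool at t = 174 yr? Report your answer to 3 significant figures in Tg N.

τ = M₀/F₀ = 123200/1214 = 101.5 yr; rate constant k = 1/τ.
New steady state M_∞ = F₁/k = F₁·τ = 2132 × 101.5 = 216360 Tg N.
M(t) = M_∞ + (M₀ − M_∞)·e^(−t/τ); t/τ = 174/101.5 = 1.715, so e^(−t/τ) = 0.1800.
M(t) = 216360 − 93160 × 0.1800 = 199590 Tg N.

200000 Tg N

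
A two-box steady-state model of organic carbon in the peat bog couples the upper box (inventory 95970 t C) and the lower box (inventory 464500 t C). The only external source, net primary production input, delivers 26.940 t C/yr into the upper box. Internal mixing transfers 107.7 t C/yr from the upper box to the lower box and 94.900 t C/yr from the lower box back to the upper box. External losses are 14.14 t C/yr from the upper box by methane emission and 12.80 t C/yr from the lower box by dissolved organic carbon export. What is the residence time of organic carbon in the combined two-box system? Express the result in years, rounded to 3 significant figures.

20800 yr

Residence time in the combined system uses the total inventory and the total *external* removal — internal exchanges between the two boxes cancel.
M_total = 95970 + 464500 = 560470 t C.
ΣF_external_out = 14.14 + 12.80 = 26.940 t C/yr.
τ = M_total / ΣF_ext = 560470 / 26.940 = 20800 yr.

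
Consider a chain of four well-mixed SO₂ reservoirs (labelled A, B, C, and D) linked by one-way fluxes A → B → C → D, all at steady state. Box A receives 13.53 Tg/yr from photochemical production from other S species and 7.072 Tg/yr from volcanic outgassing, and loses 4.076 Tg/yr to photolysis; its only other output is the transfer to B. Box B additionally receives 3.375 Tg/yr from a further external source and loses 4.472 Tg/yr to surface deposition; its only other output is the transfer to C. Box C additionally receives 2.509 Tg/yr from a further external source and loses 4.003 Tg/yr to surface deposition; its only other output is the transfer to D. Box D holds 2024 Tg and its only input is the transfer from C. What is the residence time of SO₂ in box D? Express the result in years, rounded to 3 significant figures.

145 yr

Box A: F(A→B) = (13.53 + 7.072) − 4.076 = 16.526 Tg/yr.
Box B: F(B→C) = (16.526 + 3.375) − 4.472 = 15.429 Tg/yr.
Box C: F(C→D) = (15.429 + 2.509) − 4.003 = 13.935 Tg/yr.
Box D throughput = its input = 13.935 Tg/yr; τ = 2024 / 13.935 = 145.2 yr.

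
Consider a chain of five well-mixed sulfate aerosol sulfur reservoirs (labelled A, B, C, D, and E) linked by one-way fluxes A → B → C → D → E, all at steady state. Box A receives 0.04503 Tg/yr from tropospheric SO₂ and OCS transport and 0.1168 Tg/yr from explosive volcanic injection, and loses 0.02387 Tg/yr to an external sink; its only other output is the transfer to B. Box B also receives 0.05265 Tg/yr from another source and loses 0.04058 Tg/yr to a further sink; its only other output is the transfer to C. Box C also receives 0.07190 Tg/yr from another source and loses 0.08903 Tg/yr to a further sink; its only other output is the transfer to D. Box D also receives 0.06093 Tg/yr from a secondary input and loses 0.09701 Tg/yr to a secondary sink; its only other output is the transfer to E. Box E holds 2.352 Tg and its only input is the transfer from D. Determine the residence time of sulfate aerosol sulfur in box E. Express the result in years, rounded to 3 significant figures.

Box A: F(A→B) = (0.04503 + 0.1168) − 0.02387 = 0.13796 Tg/yr.
Box B: F(B→C) = (0.13796 + 0.05265) − 0.04058 = 0.15003 Tg/yr.
Box C: F(C→D) = (0.15003 + 0.07190) − 0.08903 = 0.13290 Tg/yr.
Box D: F(D→E) = (0.13290 + 0.06093) − 0.09701 = 0.096820 Tg/yr.
Box E throughput = its input = 0.096820 Tg/yr; τ = 2.352 / 0.096820 = 24.29 yr.

24.3 yr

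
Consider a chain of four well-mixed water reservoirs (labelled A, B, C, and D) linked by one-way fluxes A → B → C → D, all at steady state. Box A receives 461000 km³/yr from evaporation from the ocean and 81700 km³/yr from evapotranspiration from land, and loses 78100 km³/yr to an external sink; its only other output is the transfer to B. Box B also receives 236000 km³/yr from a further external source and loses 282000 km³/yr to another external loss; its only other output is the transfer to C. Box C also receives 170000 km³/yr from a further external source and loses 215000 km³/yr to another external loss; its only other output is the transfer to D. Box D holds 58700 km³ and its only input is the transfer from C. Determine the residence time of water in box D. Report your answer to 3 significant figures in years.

0.157 yr

Box A: F(A→B) = (461000 + 81700) − 78100 = 464600 km³/yr.
Box B: F(B→C) = (464600 + 236000) − 282000 = 418600 km³/yr.
Box C: F(C→D) = (418600 + 170000) − 215000 = 373600 km³/yr.
Box D throughput = its input = 373600 km³/yr; τ = 58700 / 373600 = 0.1571 yr.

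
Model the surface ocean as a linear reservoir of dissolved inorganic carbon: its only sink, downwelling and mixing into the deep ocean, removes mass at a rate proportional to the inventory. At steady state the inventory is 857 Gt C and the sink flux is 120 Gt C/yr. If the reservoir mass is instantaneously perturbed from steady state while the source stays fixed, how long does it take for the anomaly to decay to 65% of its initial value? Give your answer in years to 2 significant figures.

3.1 yr

For a linear reservoir the anomaly decays as exp(−t/τ) with τ = M/F = 857/120 = 7.142 yr.
exp(−t/τ) = 0.65 ⇒ t = −τ ln(0.65) = 7.142 × 0.4308 = 3.077 yr.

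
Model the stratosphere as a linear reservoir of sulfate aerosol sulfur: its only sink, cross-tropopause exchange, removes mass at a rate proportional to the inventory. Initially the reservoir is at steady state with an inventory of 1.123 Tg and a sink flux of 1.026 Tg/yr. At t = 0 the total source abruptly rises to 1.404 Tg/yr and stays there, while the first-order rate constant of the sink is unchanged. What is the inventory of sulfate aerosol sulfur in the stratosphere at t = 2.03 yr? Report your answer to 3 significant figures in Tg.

τ = M₀/F₀ = 1.123/1.026 = 1.095 yr; rate constant k = 1/τ.
New steady state M_∞ = F₁/k = F₁·τ = 1.404 × 1.095 = 1.5367 Tg.
M(t) = M_∞ + (M₀ − M_∞)·e^(−t/τ); t/τ = 2.03/1.095 = 1.855, so e^(−t/τ) = 0.1565.
M(t) = 1.5367 − 0.4137 × 0.1565 = 1.4720 Tg.

1.47 Tg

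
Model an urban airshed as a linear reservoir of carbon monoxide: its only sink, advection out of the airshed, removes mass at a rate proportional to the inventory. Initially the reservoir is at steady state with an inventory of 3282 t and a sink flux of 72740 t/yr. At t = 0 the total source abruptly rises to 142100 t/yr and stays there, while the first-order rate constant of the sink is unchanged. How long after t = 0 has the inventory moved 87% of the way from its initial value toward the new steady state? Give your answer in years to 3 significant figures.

τ = M₀/F₀ = 3282/72740 = 0.04512 yr.
The remaining gap fraction is e^(−t/τ); 87% covered ⇒ e^(−t/τ) = 0.130.
t = −τ ln(0.130) = 0.04512 × 2.040 = 0.09205 yr.

0.0921 yr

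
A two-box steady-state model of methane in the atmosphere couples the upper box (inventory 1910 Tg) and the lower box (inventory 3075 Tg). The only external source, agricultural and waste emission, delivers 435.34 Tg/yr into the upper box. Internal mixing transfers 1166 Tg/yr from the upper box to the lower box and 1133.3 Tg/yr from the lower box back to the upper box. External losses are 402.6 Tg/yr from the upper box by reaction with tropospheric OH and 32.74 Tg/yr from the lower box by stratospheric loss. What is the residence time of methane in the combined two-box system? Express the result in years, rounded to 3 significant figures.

11.5 yr

Residence time in the combined system uses the total inventory and the total *external* removal — internal exchanges between the two boxes cancel.
M_total = 1910 + 3075 = 4985.0 Tg.
ΣF_external_out = 402.6 + 32.74 = 435.34 Tg/yr.
τ = M_total / ΣF_ext = 4985.0 / 435.34 = 11.45 yr.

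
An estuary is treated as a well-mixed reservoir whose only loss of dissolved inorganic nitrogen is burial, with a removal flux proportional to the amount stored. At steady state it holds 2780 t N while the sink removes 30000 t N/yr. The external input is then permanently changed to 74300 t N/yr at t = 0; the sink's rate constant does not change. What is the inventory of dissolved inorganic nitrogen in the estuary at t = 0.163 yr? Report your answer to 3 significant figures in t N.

τ = M₀/F₀ = 2780/30000 = 0.09267 yr; rate constant k = 1/τ.
New steady state M_∞ = F₁/k = F₁·τ = 74300 × 0.09267 = 6885.1 t N.
M(t) = M_∞ + (M₀ − M_∞)·e^(−t/τ); t/τ = 0.163/0.09267 = 1.759, so e^(−t/τ) = 0.1722.
M(t) = 6885.1 − 4105 × 0.1722 = 6178.2 t N.

6180 t N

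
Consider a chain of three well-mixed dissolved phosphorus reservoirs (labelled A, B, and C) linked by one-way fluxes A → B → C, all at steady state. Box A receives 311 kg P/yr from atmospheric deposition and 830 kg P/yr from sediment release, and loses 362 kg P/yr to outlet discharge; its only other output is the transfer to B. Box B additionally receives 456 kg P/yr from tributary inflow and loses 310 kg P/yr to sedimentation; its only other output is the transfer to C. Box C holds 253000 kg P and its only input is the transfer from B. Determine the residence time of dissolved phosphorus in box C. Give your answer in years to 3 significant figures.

274 yr

Box A: F(A→B) = (311 + 830) − 362 = 779.00 kg P/yr.
Box B: F(B→C) = (779.00 + 456) − 310 = 925.00 kg P/yr.
Box C throughput = its input = 925.00 kg P/yr; τ = 253000 / 925.00 = 273.5 yr.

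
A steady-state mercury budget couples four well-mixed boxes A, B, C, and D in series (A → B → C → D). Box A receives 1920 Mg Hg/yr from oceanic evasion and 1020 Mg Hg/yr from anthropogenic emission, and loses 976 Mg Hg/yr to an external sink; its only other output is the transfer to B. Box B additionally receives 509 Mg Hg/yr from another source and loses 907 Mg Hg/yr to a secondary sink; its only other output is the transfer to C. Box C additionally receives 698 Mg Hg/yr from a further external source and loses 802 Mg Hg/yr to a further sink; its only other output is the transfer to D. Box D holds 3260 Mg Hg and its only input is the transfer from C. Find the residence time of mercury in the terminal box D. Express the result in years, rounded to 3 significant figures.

2.23 yr

Box A: F(A→B) = (1920 + 1020) − 976 = 1964.0 Mg Hg/yr.
Box B: F(B→C) = (1964.0 + 509) − 907 = 1566.0 Mg Hg/yr.
Box C: F(C→D) = (1566.0 + 698) − 802 = 1462.0 Mg Hg/yr.
Box D throughput = its input = 1462.0 Mg Hg/yr; τ = 3260 / 1462.0 = 2.230 yr.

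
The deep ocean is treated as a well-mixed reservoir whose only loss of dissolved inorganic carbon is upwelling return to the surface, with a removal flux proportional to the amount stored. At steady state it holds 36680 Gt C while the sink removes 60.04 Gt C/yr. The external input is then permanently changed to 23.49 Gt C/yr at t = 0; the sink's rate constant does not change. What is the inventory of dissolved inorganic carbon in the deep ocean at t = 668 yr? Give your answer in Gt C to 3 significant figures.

21800 Gt C

Residence time τ = M₀/F₀ = 610.9 yr. The eventual steady state is M_∞ = M₀·(F₁/F₀) = 36680 × 23.49/60.04 = 14351 Gt C.
The anomaly ΔM(t) = M(t) − M_∞ decays as ΔM₀·e^(−t/τ) with ΔM₀ = 36680 − 14351 = 22330 Gt C.
At t = 668 yr, e^(−t/τ) = e^(−1.093) = 0.3351, so ΔM = 7482 Gt C and M = 14351 + 7482 = 21833 Gt C.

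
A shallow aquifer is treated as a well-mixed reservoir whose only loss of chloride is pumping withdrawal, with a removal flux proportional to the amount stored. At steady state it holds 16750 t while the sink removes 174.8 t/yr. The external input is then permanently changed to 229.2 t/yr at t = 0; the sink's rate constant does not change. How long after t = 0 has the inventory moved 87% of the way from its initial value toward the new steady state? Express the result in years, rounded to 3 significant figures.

τ = M₀/F₀ = 16750/174.8 = 95.82 yr.
The remaining gap fraction is e^(−t/τ); 87% covered ⇒ e^(−t/τ) = 0.130.
t = −τ ln(0.130) = 95.82 × 2.040 = 195.5 yr.

196 yr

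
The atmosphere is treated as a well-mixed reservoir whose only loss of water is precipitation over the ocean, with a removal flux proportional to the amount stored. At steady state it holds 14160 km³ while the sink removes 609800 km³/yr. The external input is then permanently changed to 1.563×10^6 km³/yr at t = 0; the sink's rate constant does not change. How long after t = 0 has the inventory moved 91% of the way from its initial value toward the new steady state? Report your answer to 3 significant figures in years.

τ = M₀/F₀ = 14160/609800 = 0.02322 yr.
The remaining gap fraction is e^(−t/τ); 91% covered ⇒ e^(−t/τ) = 0.0900.
t = −τ ln(0.0900) = 0.02322 × 2.408 = 0.05591 yr.

0.0559 yr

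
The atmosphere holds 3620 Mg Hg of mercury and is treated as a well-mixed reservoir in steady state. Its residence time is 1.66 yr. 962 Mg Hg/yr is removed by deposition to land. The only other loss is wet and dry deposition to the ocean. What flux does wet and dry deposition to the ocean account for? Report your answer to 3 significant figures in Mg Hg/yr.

1220 Mg Hg/yr

Total removal F = M/τ = 3620 / 1.66 = 2181 Mg Hg/yr.
Wet and dry deposition to the ocean = F − (962) = 2181 − 962.0 = 1219 Mg Hg/yr.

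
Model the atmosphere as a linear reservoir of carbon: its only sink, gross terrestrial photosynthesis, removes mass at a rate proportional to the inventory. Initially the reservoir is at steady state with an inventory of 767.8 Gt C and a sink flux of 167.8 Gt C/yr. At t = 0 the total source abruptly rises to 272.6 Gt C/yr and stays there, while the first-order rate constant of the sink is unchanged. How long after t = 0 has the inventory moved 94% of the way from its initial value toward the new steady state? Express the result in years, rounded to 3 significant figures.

12.9 yr

τ = M₀/F₀ = 767.8/167.8 = 4.576 yr.
The remaining gap fraction is e^(−t/τ); 94% covered ⇒ e^(−t/τ) = 0.0600.
t = −τ ln(0.0600) = 4.576 × 2.813 = 12.87 yr.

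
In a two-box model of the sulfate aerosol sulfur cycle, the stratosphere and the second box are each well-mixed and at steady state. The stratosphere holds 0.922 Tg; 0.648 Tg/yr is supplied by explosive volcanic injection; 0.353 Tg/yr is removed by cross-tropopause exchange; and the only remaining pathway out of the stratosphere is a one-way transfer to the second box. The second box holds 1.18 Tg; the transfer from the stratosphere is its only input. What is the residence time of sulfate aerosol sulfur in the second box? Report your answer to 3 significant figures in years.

4.00 yr

Balance the stratosphere: ΣF_in = 0.64800 Tg/yr.
Transfer to the second box = ΣF_in − (0.353) = 0.29500 Tg/yr.
At steady state the output of the second box equals its input, 0.29500 Tg/yr.
τ = M / F = 1.18 / 0.29500 = 4.000 yr.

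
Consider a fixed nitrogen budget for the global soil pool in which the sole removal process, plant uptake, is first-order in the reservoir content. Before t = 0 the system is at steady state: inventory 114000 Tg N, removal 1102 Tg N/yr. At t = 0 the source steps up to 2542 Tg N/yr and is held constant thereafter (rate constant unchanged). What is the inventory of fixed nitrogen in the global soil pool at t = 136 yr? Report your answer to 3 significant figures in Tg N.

Residence time τ = M₀/F₀ = 103.4 yr. The eventual steady state is M_∞ = M₀·(F₁/F₀) = 114000 × 2542/1102 = 262970 Tg N.
The anomaly ΔM(t) = M(t) − M_∞ decays as ΔM₀·e^(−t/τ) with ΔM₀ = 114000 − 262970 = −149000 Tg N.
At t = 136 yr, e^(−t/τ) = e^(−1.315) = 0.2686, so ΔM = −40010 Tg N and M = 262970 − 40010 = 222960 Tg N.

223000 Tg N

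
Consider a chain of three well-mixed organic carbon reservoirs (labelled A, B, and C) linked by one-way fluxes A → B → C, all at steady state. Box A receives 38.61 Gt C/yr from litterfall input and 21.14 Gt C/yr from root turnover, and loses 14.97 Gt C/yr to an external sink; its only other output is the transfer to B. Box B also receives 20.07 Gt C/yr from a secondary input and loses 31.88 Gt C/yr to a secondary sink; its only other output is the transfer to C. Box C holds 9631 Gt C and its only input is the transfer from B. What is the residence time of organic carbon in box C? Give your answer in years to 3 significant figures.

292 yr

Box A: F(A→B) = (38.61 + 21.14) − 14.97 = 44.780 Gt C/yr.
Box B: F(B→C) = (44.780 + 20.07) − 31.88 = 32.970 Gt C/yr.
Box C throughput = its input = 32.970 Gt C/yr; τ = 9631 / 32.970 = 292.1 yr.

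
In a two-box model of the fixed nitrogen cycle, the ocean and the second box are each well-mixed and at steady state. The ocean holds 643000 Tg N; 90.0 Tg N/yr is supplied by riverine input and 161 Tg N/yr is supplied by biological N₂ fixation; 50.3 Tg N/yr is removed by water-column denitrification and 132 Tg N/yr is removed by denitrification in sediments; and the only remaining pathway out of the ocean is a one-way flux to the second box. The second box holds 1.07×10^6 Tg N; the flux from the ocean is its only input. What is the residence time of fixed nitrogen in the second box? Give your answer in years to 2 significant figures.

Balance the ocean: ΣF_in = 90.0 + 161 = 251.00 Tg N/yr.
Flux to the second box = ΣF_in − (50.3 + 132) = 68.700 Tg N/yr.
At steady state the output of the second box equals its input, 68.700 Tg N/yr.
τ = M / F = 1.07×10^6 / 68.700 = 15570 yr.

16000 yr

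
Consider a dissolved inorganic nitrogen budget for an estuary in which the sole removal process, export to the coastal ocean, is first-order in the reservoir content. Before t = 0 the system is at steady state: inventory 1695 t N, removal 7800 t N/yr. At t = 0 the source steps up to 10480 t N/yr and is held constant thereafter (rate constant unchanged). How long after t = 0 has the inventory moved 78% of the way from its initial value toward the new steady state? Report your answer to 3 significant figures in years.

0.329 yr

τ = M₀/F₀ = 1695/7800 = 0.2173 yr.
The remaining gap fraction is e^(−t/τ); 78% covered ⇒ e^(−t/τ) = 0.220.
t = −τ ln(0.220) = 0.2173 × 1.514 = 0.3290 yr.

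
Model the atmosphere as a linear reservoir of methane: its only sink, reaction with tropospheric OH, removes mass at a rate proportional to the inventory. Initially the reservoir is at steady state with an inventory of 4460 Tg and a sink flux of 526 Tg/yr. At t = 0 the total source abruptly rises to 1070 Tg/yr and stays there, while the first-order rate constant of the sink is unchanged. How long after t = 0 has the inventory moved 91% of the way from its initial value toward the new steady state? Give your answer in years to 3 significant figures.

τ = M₀/F₀ = 4460/526 = 8.479 yr.
The remaining gap fraction is e^(−t/τ); 91% covered ⇒ e^(−t/τ) = 0.0900.
t = −τ ln(0.0900) = 8.479 × 2.408 = 20.42 yr.

20.4 yr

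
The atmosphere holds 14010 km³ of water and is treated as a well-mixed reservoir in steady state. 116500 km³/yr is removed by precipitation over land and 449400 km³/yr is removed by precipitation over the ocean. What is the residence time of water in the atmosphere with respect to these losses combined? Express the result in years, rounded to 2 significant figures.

0.025 yr

Total removal = 116500 + 449400 = 565900 km³/yr.
τ = M / ΣF_out = 14010 / 565900 = 0.02476 yr.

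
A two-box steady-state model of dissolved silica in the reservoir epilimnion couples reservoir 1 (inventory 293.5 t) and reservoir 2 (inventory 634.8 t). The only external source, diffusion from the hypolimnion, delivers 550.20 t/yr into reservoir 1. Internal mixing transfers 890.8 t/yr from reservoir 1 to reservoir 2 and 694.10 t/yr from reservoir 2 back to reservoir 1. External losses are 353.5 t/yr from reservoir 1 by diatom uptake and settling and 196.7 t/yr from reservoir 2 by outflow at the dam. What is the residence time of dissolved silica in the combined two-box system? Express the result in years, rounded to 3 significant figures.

Treat the two boxes together as one reservoir: the mixing fluxes between them are internal recycling, so τ = ΣM / Σ(external losses).
M_total = 293.5 + 634.8 = 928.30 t.
ΣF_external_out = 353.5 + 196.7 = 550.20 t/yr.
τ = M_total / ΣF_ext = 928.30 / 550.20 = 1.687 yr.

1.69 yr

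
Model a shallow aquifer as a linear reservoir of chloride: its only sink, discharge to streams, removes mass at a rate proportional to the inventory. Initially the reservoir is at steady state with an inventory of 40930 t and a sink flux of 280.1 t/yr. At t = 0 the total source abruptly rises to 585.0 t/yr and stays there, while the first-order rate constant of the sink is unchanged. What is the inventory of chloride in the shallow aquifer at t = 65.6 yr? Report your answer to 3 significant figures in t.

57000 t

The sink rate constant is k = F₀/M₀ = 280.1/40930 = 0.006843 yr⁻¹.
Solving dM/dt = F₁ − kM with M(0) = M₀ gives M(t) = F₁/k + (M₀ − F₁/k)·e^(−kt).
F₁/k = 585.0/0.006843 = 85484 t; kt = 0.006843 × 65.6 = 0.4489, e^(−kt) = 0.6383.
M(65.6) = 85484 + (40930 − 85484) × 0.6383 = 85484 − 28440 = 57045 t.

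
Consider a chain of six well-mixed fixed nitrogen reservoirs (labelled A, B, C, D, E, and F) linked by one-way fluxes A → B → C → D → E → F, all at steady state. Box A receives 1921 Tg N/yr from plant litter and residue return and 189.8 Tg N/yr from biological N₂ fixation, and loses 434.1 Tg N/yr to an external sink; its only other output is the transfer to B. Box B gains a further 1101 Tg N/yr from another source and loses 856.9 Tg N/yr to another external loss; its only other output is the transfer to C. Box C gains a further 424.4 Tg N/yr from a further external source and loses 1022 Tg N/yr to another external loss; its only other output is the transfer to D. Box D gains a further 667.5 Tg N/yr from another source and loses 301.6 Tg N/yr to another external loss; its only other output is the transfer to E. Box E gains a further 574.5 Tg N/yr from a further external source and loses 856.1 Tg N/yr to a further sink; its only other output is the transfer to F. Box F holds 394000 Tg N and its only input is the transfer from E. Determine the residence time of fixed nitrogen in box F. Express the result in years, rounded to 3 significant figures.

280 yr

Box A: F(A→B) = (1921 + 189.8) − 434.1 = 1676.7 Tg N/yr.
Box B: F(B→C) = (1676.7 + 1101) − 856.9 = 1920.8 Tg N/yr.
Box C: F(C→D) = (1920.8 + 424.4) − 1022 = 1323.2 Tg N/yr.
Box D: F(D→E) = (1323.2 + 667.5) − 301.6 = 1689.1 Tg N/yr.
Box E: F(E→F) = (1689.1 + 574.5) − 856.1 = 1407.5 Tg N/yr.
Box F throughput = its input = 1407.5 Tg N/yr; τ = 394000 / 1407.5 = 279.9 yr.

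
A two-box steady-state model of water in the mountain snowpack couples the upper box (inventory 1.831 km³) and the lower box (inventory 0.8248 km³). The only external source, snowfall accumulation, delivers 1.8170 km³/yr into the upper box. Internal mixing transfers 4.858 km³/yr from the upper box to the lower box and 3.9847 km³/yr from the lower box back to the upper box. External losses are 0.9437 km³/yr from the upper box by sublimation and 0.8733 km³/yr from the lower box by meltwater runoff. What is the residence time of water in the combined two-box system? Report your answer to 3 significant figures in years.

For the system as a whole, the A↔B exchange is internal and contributes nothing to the throughput; only the external sinks remove mass.
M_total = 1.831 + 0.8248 = 2.6558 km³.
ΣF_external_out = 0.9437 + 0.8733 = 1.8170 km³/yr.
τ = M_total / ΣF_ext = 2.6558 / 1.8170 = 1.462 yr.

1.46 yr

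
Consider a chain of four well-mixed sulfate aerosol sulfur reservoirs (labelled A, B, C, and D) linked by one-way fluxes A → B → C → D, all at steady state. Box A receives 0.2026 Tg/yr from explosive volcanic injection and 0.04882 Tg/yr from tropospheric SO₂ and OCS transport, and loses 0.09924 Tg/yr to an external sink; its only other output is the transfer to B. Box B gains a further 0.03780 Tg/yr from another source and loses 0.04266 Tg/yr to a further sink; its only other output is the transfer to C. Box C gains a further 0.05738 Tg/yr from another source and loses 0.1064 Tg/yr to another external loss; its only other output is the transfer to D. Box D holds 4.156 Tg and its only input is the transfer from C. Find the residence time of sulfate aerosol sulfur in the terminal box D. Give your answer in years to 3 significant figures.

Box A: F(A→B) = (0.2026 + 0.04882) − 0.09924 = 0.15218 Tg/yr.
Box B: F(B→C) = (0.15218 + 0.03780) − 0.04266 = 0.14732 Tg/yr.
Box C: F(C→D) = (0.14732 + 0.05738) − 0.1064 = 0.098300 Tg/yr.
Box D throughput = its input = 0.098300 Tg/yr; τ = 4.156 / 0.098300 = 42.28 yr.

42.3 yr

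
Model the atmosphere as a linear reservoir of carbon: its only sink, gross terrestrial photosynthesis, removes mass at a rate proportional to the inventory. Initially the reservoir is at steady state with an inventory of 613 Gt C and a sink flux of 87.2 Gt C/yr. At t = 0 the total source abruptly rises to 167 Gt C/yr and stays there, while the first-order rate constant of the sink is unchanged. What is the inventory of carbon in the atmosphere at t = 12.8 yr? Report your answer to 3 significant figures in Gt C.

1080 Gt C

Residence time τ = M₀/F₀ = 7.030 yr. The eventual steady state is M_∞ = M₀·(F₁/F₀) = 613 × 167/87.2 = 1174.0 Gt C.
The anomaly ΔM(t) = M(t) − M_∞ decays as ΔM₀·e^(−t/τ) with ΔM₀ = 613 − 1174.0 = −561.0 Gt C.
At t = 12.8 yr, e^(−t/τ) = e^(−1.821) = 0.1619, so ΔM = −90.82 Gt C and M = 1174.0 − 90.82 = 1083.2 Gt C.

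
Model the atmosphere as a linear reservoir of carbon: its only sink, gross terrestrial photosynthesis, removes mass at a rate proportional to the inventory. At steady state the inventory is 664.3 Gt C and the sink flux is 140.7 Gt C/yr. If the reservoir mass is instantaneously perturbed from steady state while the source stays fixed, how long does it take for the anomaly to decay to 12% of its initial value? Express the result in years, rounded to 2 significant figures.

10 yr

For a linear reservoir the anomaly decays as exp(−t/τ) with τ = M/F = 664.3/140.7 = 4.721 yr.
exp(−t/τ) = 0.12 ⇒ t = −τ ln(0.12) = 4.721 × 2.120 = 10.01 yr.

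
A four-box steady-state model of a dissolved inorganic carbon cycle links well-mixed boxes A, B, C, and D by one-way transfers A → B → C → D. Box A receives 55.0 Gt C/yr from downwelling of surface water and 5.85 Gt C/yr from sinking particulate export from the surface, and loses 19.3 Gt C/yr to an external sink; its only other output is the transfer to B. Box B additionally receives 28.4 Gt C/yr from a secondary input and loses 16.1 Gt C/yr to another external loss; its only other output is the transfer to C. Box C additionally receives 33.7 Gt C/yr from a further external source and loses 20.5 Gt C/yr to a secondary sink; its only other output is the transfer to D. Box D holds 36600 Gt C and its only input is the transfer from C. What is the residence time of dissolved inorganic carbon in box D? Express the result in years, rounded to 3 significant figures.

Box A: F(A→B) = (55.0 + 5.85) − 19.3 = 41.550 Gt C/yr.
Box B: F(B→C) = (41.550 + 28.4) − 16.1 = 53.850 Gt C/yr.
Box C: F(C→D) = (53.850 + 33.7) − 20.5 = 67.050 Gt C/yr.
Box D throughput = its input = 67.050 Gt C/yr; τ = 36600 / 67.050 = 545.9 yr.

546 yr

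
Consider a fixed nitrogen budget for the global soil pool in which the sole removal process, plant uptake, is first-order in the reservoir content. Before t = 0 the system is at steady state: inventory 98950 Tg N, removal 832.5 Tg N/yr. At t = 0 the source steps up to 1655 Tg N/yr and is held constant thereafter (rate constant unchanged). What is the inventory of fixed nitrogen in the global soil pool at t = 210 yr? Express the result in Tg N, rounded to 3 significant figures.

Residence time τ = M₀/F₀ = 118.9 yr. The eventual steady state is M_∞ = M₀·(F₁/F₀) = 98950 × 1655/832.5 = 196710 Tg N.
The anomaly ΔM(t) = M(t) − M_∞ decays as ΔM₀·e^(−t/τ) with ΔM₀ = 98950 − 196710 = −97760 Tg N.
At t = 210 yr, e^(−t/τ) = e^(−1.767) = 0.1709, so ΔM = −16710 Tg N and M = 196710 − 16710 = 180010 Tg N.

180000 Tg N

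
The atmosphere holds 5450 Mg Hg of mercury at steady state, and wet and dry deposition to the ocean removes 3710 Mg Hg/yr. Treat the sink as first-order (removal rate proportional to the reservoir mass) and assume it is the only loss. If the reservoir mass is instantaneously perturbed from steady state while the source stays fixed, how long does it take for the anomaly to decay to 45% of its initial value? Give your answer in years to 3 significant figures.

1.17 yr

For a linear reservoir the anomaly decays as exp(−t/τ) with τ = M/F = 5450/3710 = 1.469 yr.
exp(−t/τ) = 0.45 ⇒ t = −τ ln(0.45) = 1.469 × 0.7985 = 1.173 yr.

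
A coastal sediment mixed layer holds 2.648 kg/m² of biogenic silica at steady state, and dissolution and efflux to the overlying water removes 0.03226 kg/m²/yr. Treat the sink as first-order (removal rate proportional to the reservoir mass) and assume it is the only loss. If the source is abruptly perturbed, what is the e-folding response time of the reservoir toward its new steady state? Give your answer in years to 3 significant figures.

For a linear reservoir the response time equals the residence time τ = M/F.
τ = 2.648 / 0.03226 = 82.08 yr.

82.1 yr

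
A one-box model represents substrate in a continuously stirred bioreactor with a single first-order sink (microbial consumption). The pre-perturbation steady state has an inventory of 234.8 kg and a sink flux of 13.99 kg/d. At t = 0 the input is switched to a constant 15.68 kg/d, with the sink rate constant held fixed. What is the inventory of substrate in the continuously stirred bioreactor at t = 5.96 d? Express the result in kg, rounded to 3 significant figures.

243 kg

The sink rate constant is k = F₀/M₀ = 13.99/234.8 = 0.05958 d⁻¹.
Solving dM/dt = F₁ − kM with M(0) = M₀ gives M(t) = F₁/k + (M₀ − F₁/k)·e^(−kt).
F₁/k = 15.68/0.05958 = 263.16 kg; kt = 0.05958 × 5.96 = 0.3551, e^(−kt) = 0.7011.
M(5.96) = 263.16 + (234.8 − 263.16) × 0.7011 = 263.16 − 19.89 = 243.28 kg.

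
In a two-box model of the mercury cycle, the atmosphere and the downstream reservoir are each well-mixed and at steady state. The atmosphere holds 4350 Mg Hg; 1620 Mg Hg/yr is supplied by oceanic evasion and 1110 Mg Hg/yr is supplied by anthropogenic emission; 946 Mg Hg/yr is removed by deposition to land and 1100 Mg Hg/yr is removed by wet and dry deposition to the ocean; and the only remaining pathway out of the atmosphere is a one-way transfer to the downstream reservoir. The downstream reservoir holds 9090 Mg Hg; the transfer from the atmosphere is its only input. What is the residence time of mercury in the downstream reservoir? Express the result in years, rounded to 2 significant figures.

Balance the atmosphere: ΣF_in = 1620 + 1110 = 2730.0 Mg Hg/yr.
Transfer to the downstream reservoir = ΣF_in − (946 + 1100) = 684.00 Mg Hg/yr.
At steady state the output of the downstream reservoir equals its input, 684.00 Mg Hg/yr.
τ = M / F = 9090 / 684.00 = 13.29 yr.

13 yr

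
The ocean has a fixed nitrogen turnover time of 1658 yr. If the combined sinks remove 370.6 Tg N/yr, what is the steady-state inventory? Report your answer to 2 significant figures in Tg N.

610000 Tg N

τ = M/F ⇒ M = τ × F = 1658 × 370.6 = 614500 Tg N.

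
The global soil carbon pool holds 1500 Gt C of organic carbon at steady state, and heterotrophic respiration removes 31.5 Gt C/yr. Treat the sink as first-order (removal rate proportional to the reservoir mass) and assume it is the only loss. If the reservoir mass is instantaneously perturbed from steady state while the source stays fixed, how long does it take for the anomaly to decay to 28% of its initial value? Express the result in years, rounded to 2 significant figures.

61 yr

For a linear reservoir the anomaly decays as exp(−t/τ) with τ = M/F = 1500/31.5 = 47.62 yr.
exp(−t/τ) = 0.28 ⇒ t = −τ ln(0.28) = 47.62 × 1.273 = 60.62 yr.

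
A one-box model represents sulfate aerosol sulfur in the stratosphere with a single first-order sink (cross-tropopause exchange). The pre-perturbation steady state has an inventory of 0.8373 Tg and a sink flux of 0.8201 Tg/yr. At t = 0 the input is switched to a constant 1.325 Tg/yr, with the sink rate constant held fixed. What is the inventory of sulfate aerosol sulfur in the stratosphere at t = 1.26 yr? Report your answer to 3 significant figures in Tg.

τ = M₀/F₀ = 0.8373/0.8201 = 1.021 yr; rate constant k = 1/τ.
New steady state M_∞ = F₁/k = F₁·τ = 1.325 × 1.021 = 1.3528 Tg.
M(t) = M_∞ + (M₀ − M_∞)·e^(−t/τ); t/τ = 1.26/1.021 = 1.234, so e^(−t/τ) = 0.2911.
M(t) = 1.3528 − 0.5155 × 0.2911 = 1.2027 Tg.

1.20 Tg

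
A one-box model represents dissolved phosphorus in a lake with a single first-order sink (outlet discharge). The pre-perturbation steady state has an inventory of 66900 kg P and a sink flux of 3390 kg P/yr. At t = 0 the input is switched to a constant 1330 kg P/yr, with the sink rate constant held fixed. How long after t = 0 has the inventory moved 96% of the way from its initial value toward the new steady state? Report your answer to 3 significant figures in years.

τ = M₀/F₀ = 66900/3390 = 19.73 yr.
The remaining gap fraction is e^(−t/τ); 96% covered ⇒ e^(−t/τ) = 0.0400.
t = −τ ln(0.0400) = 19.73 × 3.219 = 63.52 yr.

63.5 yr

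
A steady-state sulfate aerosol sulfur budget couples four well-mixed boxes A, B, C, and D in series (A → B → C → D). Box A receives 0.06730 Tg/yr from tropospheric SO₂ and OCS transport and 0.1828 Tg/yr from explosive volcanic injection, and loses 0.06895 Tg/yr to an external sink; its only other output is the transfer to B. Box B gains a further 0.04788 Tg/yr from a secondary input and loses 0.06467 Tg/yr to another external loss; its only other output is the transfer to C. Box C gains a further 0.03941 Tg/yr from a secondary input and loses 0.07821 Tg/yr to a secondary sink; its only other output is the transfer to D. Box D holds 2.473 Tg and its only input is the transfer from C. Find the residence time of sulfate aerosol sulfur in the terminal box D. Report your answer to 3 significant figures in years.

Box A: F(A→B) = (0.06730 + 0.1828) − 0.06895 = 0.18115 Tg/yr.
Box B: F(B→C) = (0.18115 + 0.04788) − 0.06467 = 0.16436 Tg/yr.
Box C: F(C→D) = (0.16436 + 0.03941) − 0.07821 = 0.12556 Tg/yr.
Box D throughput = its input = 0.12556 Tg/yr; τ = 2.473 / 0.12556 = 19.70 yr.

19.7 yr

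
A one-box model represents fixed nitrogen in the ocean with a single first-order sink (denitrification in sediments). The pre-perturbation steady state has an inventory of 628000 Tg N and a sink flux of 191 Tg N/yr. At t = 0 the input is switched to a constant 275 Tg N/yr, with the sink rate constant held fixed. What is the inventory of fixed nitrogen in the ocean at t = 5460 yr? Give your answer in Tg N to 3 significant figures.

The sink rate constant is k = F₀/M₀ = 191/628000 = 0.0003041 yr⁻¹.
Solving dM/dt = F₁ − kM with M(0) = M₀ gives M(t) = F₁/k + (M₀ − F₁/k)·e^(−kt).
F₁/k = 275/0.0003041 = 904190 Tg N; kt = 0.0003041 × 5460 = 1.661, e^(−kt) = 0.1900.
M(5460) = 904190 + (628000 − 904190) × 0.1900 = 904190 − 52480 = 851710 Tg N.

852000 Tg N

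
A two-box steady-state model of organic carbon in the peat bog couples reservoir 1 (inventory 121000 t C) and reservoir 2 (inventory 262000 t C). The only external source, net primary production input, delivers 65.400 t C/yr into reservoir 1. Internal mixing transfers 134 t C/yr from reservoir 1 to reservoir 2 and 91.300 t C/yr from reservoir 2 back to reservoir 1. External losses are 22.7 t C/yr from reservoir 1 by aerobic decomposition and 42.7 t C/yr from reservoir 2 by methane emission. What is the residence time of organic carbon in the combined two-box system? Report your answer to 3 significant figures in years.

Residence time in the combined system uses the total inventory and the total *external* removal — internal exchanges between the two boxes cancel.
M_total = 121000 + 262000 = 383000 t C.
ΣF_external_out = 22.7 + 42.7 = 65.400 t C/yr.
τ = M_total / ΣF_ext = 383000 / 65.400 = 5856 yr.

5860 yr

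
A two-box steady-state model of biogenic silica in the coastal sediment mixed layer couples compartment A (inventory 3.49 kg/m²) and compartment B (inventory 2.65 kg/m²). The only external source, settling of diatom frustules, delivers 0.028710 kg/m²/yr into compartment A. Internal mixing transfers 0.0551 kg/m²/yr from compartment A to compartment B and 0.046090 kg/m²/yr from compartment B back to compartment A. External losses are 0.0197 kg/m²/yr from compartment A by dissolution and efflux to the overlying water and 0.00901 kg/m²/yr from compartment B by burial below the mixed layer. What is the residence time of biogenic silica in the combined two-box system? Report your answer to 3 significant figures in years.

For the system as a whole, the A↔B exchange is internal and contributes nothing to the throughput; only the external sinks remove mass.
M_total = 3.49 + 2.65 = 6.1400 kg/m².
ΣF_external_out = 0.0197 + 0.00901 = 0.028710 kg/m²/yr.
τ = M_total / ΣF_ext = 6.1400 / 0.028710 = 213.9 yr.

214 yr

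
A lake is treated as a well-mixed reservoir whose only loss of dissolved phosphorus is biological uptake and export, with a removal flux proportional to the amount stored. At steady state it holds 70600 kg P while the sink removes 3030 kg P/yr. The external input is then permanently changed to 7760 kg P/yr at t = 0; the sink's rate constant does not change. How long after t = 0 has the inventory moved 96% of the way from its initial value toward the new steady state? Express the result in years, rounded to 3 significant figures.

τ = M₀/F₀ = 70600/3030 = 23.30 yr.
The remaining gap fraction is e^(−t/τ); 96% covered ⇒ e^(−t/τ) = 0.0400.
t = −τ ln(0.0400) = 23.30 × 3.219 = 75.00 yr.

75.0 yr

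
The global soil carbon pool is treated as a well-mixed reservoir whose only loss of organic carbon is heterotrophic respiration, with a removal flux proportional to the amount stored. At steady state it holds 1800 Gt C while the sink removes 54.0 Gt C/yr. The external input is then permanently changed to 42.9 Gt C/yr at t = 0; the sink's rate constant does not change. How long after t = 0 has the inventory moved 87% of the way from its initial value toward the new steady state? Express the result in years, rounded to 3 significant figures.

τ = M₀/F₀ = 1800/54.0 = 33.33 yr.
The remaining gap fraction is e^(−t/τ); 87% covered ⇒ e^(−t/τ) = 0.130.
t = −τ ln(0.130) = 33.33 × 2.040 = 68.01 yr.

68.0 yr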